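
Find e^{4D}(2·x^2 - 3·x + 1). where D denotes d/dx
2 x^{2} + 13 x + 21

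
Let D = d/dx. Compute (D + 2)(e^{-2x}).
0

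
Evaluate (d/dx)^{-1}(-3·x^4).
- \frac{3 x^{5}}{5}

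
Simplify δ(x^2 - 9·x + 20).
\frac{\delta(x - 5) + \delta(x - 4)}{1}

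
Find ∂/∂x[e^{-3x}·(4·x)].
4 \left(1 - 3 x\right) e^{- 3 x}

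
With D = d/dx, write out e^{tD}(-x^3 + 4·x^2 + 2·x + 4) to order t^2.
t^{2} \left(4 - 3 x\right) + t \left(- 3 x^{2} + 8 x + 2\right) - x^{3} + 4 x^{2} + 2 x + 4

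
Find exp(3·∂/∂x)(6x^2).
6 x^{2} + 36 x + 54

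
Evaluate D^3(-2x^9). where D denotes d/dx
- 1008 x^{6}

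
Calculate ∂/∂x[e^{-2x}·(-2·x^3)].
x^{2} \left(4 x - 6\right) e^{- 2 x}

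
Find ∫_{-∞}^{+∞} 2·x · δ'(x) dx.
-2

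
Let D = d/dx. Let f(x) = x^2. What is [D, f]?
2 x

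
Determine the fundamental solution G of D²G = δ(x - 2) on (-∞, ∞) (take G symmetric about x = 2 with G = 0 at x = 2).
\frac{|x - 2|}{2}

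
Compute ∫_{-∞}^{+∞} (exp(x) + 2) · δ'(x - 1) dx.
- e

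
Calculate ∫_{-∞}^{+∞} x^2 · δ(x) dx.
0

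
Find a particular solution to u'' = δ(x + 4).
\frac{|x + 4|}{2}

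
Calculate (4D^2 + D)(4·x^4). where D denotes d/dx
16 x^{2} \left(x + 12\right)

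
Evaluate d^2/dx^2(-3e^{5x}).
- 75 e^{5 x}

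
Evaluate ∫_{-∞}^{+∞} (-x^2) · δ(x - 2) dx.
-4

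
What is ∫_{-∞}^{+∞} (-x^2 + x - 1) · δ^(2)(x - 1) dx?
-2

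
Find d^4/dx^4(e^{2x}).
16 e^{2 x}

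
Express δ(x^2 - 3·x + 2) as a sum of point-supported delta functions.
\frac{\delta(x - 1) + \delta(x - 2)}{1}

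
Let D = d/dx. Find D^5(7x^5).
840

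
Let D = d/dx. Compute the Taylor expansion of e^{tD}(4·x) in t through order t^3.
4 t + 4 x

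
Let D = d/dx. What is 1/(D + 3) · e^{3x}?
\frac{e^{3 x}}{6}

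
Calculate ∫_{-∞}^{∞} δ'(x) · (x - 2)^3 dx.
-12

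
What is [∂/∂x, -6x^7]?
- 42 x^{6}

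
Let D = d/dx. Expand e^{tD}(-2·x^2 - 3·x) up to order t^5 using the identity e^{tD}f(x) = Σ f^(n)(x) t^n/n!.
- 2 t^{2} - t \left(4 x + 3\right) - 2 x^{2} - 3 x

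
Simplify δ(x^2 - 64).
\frac{\delta(x - 8) + \delta(x + 8)}{16}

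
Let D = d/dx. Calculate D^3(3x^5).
180 x^{2}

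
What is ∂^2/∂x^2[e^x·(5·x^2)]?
5 \left(x^{2} + 4 x + 2\right) e^{x}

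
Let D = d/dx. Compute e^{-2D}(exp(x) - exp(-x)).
- e^{2 - x} + e^{x - 2}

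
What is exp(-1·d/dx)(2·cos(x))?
2 \cos{\left(x - 1 \right)}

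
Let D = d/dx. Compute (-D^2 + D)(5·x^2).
10 x - 10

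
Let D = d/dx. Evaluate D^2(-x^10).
- 90 x^{8}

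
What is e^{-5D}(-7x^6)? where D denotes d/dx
- 7 x^{6} + 210 x^{5} - 2625 x^{4} + 17500 x^{3} - 65625 x^{2} + 131250 x - 109375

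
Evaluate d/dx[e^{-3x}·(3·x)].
3 \left(1 - 3 x\right) e^{- 3 x}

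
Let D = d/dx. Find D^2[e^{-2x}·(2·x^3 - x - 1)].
8 x \left(x^{2} - 3 x + 1\right) e^{- 2 x}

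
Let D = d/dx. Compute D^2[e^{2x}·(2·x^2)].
\left(8 x^{2} + 16 x + 4\right) e^{2 x}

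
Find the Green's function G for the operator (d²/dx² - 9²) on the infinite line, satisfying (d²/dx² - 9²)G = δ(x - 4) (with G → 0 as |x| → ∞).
-\frac{e^{-9|x - 4|}}{18}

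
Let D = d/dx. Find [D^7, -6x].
-42D^{6}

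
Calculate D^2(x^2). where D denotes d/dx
2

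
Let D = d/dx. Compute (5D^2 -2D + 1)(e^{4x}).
73 e^{4 x}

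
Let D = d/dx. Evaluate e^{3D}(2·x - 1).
2 x + 5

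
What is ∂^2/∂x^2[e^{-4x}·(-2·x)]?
16 \left(1 - 2 x\right) e^{- 4 x}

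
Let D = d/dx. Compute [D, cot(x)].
- \frac{1}{\sin^{2}{\left(x \right)}}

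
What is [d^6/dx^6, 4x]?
24\frac{d^{5}}{dx^{5}}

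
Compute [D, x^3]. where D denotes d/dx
3 x^{2}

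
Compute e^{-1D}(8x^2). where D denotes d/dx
8 x^{2} - 16 x + 8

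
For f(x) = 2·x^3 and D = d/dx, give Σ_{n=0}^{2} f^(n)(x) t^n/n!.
2 x \left(3 t^{2} + 3 t x + x^{2}\right)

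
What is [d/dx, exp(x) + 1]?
e^{x}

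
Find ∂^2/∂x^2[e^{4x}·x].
\left(16 x + 8\right) e^{4 x}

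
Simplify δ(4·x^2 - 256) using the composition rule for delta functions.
\frac{\delta(x - 8) + \delta(x + 8)}{64}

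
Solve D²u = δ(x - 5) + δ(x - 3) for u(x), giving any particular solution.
\frac{|x - 5|}{2} + \frac{|x - 3|}{2}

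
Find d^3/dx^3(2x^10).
1440 x^{7}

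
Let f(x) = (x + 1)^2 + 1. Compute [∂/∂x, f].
2 x + 2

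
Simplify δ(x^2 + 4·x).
\frac{\delta(x + 4) + \delta(x)}{4}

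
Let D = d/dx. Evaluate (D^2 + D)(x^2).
2 x + 2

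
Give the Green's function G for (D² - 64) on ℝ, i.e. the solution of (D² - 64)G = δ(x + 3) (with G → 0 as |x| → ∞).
-\frac{e^{-8|x + 3|}}{16}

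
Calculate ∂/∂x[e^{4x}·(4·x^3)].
x^{2} \left(16 x + 12\right) e^{4 x}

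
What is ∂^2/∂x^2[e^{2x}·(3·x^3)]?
6 x \left(2 x^{2} + 6 x + 3\right) e^{2 x}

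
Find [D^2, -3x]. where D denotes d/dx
-6D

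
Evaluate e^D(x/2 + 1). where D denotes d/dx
\frac{x}{2} + \frac{3}{2}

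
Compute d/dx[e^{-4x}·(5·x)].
5 \left(1 - 4 x\right) e^{- 4 x}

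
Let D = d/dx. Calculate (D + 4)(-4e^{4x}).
- 32 e^{4 x}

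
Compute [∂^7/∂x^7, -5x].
-35\frac{d^{6}}{dx^{6}}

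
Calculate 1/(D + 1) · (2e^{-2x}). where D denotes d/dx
- 2 e^{- 2 x}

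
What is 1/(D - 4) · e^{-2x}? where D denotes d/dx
- \frac{e^{- 2 x}}{6}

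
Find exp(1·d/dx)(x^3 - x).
x \left(x^{2} + 3 x + 2\right)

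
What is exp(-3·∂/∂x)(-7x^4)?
- 7 x^{4} + 84 x^{3} - 378 x^{2} + 756 x - 567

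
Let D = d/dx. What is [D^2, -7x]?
-14D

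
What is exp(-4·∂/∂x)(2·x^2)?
2 x^{2} - 16 x + 32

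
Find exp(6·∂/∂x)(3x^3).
3 x^{3} + 54 x^{2} + 324 x + 648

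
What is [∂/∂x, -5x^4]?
- 20 x^{3}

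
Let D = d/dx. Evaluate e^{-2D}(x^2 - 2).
x^{2} - 4 x + 2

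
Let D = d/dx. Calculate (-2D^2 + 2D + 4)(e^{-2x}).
- 8 e^{- 2 x}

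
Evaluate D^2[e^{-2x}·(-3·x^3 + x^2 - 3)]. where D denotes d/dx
2 \left(- 6 x^{3} + 20 x^{2} - 13 x - 5\right) e^{- 2 x}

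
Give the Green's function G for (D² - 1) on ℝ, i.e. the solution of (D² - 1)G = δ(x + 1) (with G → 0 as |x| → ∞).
-\frac{e^{-|x + 1|}}{2}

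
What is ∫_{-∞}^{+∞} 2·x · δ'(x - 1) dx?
-2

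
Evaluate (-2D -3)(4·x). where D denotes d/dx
- 12 x - 8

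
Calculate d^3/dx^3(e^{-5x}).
- 125 e^{- 5 x}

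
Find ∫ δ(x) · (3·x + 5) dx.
5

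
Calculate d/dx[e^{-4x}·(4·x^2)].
8 x \left(1 - 2 x\right) e^{- 4 x}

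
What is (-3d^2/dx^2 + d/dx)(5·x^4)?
20 x^{2} \left(x - 9\right)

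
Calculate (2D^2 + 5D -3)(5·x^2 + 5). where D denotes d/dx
- 15 x^{2} + 50 x + 5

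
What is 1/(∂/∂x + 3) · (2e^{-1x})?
e^{- x}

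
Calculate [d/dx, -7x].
-7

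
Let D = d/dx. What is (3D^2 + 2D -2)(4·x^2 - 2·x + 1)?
- 8 x^{2} + 20 x + 18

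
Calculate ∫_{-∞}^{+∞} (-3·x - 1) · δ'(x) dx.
3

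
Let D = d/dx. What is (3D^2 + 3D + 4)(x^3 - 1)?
4 x^{3} + 9 x^{2} + 18 x - 4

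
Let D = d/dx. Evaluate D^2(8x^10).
720 x^{8}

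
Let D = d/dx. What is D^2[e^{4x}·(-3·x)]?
\left(- 48 x - 24\right) e^{4 x}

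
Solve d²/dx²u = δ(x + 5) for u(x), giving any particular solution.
\frac{|x + 5|}{2}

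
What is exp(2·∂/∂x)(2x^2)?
2 x^{2} + 8 x + 8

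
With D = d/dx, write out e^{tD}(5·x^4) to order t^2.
5 x^{2} \left(6 t^{2} + 4 t x + x^{2}\right)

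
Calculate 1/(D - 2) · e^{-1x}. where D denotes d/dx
- \frac{e^{- x}}{3}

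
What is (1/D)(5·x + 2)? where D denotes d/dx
\frac{5 x^{2}}{2} + 2 x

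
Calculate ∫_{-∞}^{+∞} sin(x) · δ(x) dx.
0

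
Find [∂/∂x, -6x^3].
- 18 x^{2}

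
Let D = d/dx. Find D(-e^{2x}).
- 2 e^{2 x}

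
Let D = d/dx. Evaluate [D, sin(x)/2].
\frac{\cos{\left(x \right)}}{2}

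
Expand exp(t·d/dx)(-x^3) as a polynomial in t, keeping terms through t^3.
- t^{3} - 3 t^{2} x - 3 t x^{2} - x^{3}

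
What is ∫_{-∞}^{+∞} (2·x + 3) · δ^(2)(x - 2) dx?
0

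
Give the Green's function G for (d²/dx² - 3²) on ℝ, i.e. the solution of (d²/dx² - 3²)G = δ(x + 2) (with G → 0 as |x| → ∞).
-\frac{e^{-3|x + 2|}}{6}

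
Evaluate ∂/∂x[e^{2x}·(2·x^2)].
4 x \left(x + 1\right) e^{2 x}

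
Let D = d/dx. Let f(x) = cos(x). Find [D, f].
- \sin{\left(x \right)}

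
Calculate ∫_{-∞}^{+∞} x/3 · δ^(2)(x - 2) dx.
0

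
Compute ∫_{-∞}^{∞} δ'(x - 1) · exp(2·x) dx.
- 2 e^{2}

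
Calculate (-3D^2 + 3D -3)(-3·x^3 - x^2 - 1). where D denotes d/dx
9 x^{3} - 24 x^{2} + 48 x + 9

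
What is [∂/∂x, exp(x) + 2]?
e^{x}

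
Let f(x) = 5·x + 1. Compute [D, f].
5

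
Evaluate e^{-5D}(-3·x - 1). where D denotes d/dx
14 - 3 x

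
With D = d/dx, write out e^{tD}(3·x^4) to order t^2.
3 x^{2} \left(6 t^{2} + 4 t x + x^{2}\right)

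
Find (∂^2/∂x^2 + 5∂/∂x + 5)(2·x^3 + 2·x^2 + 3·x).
10 x^{3} + 40 x^{2} + 47 x + 19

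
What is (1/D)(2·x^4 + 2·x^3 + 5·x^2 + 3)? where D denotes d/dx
\frac{2 x^{5}}{5} + \frac{x^{4}}{2} + \frac{5 x^{3}}{3} + 3 x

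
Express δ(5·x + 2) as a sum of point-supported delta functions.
\frac{\delta(x + 2/5)}{5}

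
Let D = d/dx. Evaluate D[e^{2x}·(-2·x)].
\left(- 4 x - 2\right) e^{2 x}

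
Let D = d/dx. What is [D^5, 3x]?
15D^{4}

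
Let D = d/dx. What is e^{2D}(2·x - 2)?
2 x + 2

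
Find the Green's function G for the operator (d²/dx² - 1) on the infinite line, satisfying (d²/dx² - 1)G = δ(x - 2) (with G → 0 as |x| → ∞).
-\frac{e^{-|x - 2|}}{2}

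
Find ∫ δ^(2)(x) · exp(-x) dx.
1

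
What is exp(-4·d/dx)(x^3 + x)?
x^{3} - 12 x^{2} + 49 x - 68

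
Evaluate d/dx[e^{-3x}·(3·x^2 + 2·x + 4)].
\left(- 9 x^{2} - 10\right) e^{- 3 x}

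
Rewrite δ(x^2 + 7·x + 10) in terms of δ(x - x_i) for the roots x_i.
\frac{\delta(x + 5) + \delta(x + 2)}{3}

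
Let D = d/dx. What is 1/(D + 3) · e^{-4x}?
- e^{- 4 x}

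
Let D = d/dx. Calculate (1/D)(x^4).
\frac{x^{5}}{5}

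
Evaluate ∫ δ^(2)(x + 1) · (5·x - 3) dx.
0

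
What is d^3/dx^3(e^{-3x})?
- 27 e^{- 3 x}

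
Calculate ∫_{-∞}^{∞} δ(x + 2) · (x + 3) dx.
1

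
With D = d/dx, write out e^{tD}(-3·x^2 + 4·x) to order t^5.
- 3 t^{2} - 2 t \left(3 x - 2\right) - 3 x^{2} + 4 x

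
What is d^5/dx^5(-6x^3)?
0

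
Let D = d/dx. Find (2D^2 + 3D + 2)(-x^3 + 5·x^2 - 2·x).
- 2 x^{3} + x^{2} + 14 x + 14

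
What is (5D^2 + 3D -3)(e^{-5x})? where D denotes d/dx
107 e^{- 5 x}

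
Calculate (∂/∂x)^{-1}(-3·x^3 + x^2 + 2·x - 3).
- \frac{3 x^{4}}{4} + \frac{x^{3}}{3} + x^{2} - 3 x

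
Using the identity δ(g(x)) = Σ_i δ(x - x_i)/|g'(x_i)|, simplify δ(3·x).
\frac{\delta(x)}{3}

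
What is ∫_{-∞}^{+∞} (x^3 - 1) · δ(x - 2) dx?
7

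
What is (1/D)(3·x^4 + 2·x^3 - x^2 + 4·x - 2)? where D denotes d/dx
\frac{3 x^{5}}{5} + \frac{x^{4}}{2} - \frac{x^{3}}{3} + 2 x^{2} - 2 x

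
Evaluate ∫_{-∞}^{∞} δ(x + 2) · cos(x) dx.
\cos{\left(2 \right)}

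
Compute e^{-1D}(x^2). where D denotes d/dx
x^{2} - 2 x + 1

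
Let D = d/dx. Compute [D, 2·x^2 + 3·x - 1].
4 x + 3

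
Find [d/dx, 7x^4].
28 x^{3}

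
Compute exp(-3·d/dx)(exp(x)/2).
\frac{e^{x - 3}}{2}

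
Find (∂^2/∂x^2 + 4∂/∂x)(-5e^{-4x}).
0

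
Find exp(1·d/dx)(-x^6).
- x^{6} - 6 x^{5} - 15 x^{4} - 20 x^{3} - 15 x^{2} - 6 x - 1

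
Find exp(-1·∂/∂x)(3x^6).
3 x^{6} - 18 x^{5} + 45 x^{4} - 60 x^{3} + 45 x^{2} - 18 x + 3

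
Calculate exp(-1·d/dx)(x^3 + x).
x^{3} - 3 x^{2} + 4 x - 2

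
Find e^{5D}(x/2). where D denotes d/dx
\frac{x}{2} + \frac{5}{2}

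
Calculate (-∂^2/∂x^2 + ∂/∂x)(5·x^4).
20 x^{2} \left(x - 3\right)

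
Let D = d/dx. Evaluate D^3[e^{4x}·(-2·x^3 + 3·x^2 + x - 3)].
\left(- 128 x^{3} - 96 x^{2} + 208 x - 84\right) e^{4 x}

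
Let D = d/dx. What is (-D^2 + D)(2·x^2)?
4 x - 4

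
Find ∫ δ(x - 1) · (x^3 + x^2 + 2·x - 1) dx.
3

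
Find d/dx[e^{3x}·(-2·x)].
\left(- 6 x - 2\right) e^{3 x}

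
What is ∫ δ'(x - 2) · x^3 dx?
-12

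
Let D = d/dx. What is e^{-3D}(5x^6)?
5 x^{6} - 90 x^{5} + 675 x^{4} - 2700 x^{3} + 6075 x^{2} - 7290 x + 3645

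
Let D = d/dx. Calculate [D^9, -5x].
-45D^{8}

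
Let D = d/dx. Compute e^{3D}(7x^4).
7 x^{4} + 84 x^{3} + 378 x^{2} + 756 x + 567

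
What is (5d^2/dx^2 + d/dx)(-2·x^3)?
6 x \left(- x - 10\right)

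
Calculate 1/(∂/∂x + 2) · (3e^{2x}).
\frac{3 e^{2 x}}{4}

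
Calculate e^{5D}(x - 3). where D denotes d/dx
x + 2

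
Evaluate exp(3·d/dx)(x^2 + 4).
x^{2} + 6 x + 13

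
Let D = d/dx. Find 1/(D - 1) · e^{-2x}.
- \frac{e^{- 2 x}}{3}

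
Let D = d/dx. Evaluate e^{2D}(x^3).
x^{3} + 6 x^{2} + 12 x + 8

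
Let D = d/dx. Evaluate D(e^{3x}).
3 e^{3 x}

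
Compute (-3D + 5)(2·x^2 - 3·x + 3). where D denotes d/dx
10 x^{2} - 27 x + 24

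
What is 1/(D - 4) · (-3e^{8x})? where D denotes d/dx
- \frac{3 e^{8 x}}{4}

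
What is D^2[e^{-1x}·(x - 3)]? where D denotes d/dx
\left(x - 5\right) e^{- x}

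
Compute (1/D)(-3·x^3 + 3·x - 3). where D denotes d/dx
- \frac{3 x^{4}}{4} + \frac{3 x^{2}}{2} - 3 x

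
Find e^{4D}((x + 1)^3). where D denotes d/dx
x^{3} + 15 x^{2} + 75 x + 125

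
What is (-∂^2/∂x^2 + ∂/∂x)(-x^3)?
3 x \left(2 - x\right)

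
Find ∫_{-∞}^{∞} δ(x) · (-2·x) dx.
0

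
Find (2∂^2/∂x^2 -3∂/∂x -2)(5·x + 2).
- 10 x - 19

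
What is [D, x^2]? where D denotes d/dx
2 x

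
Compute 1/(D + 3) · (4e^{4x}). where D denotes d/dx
\frac{4 e^{4 x}}{7}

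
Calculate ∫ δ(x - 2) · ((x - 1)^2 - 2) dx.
-1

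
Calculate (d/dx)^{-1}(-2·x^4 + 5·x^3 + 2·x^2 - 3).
- \frac{2 x^{5}}{5} + \frac{5 x^{4}}{4} + \frac{2 x^{3}}{3} - 3 x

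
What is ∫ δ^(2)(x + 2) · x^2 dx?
2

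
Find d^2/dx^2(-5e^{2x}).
- 20 e^{2 x}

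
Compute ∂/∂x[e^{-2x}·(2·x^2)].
4 x \left(1 - x\right) e^{- 2 x}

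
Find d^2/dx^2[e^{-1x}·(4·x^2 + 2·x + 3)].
\left(4 x^{2} - 14 x + 7\right) e^{- x}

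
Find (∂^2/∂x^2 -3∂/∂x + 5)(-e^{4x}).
- 9 e^{4 x}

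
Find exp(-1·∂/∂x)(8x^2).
8 x^{2} - 16 x + 8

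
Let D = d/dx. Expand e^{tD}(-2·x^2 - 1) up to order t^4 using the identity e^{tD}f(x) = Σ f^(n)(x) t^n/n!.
- 2 t^{2} - 4 t x - 2 x^{2} - 1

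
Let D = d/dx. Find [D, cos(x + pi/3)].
- \sin{\left(x + \frac{\pi}{3} \right)}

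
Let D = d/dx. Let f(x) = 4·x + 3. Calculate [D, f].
4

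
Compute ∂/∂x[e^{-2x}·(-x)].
\left(2 x - 1\right) e^{- 2 x}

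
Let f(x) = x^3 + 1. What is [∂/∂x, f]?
3 x^{2}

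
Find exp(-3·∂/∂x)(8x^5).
8 x^{5} - 120 x^{4} + 720 x^{3} - 2160 x^{2} + 3240 x - 1944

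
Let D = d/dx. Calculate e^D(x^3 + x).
x^{3} + 3 x^{2} + 4 x + 2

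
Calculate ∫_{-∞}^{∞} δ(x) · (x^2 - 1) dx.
-1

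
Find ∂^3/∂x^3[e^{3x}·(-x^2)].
\left(- 27 x^{2} - 54 x - 18\right) e^{3 x}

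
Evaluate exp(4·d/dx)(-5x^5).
- 5 x^{5} - 100 x^{4} - 800 x^{3} - 3200 x^{2} - 6400 x - 5120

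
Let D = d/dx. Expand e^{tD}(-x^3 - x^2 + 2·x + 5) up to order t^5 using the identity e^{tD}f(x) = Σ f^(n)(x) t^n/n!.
- t^{3} - t^{2} \left(3 x + 1\right) - t \left(3 x^{2} + 2 x - 2\right) - x^{3} - x^{2} + 2 x + 5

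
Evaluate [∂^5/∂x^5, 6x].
30\frac{d^{4}}{dx^{4}}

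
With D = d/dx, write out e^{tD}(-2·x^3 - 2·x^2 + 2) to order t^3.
- 2 t^{3} - 2 t^{2} \left(3 x + 1\right) - 2 t x \left(3 x + 2\right) - 2 x^{3} - 2 x^{2} + 2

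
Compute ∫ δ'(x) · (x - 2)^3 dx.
-12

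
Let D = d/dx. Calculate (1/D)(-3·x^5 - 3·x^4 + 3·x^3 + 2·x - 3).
- \frac{x^{6}}{2} - \frac{3 x^{5}}{5} + \frac{3 x^{4}}{4} + x^{2} - 3 x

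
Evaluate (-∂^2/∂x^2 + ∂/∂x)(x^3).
3 x \left(x - 2\right)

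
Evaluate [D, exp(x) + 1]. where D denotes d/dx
e^{x}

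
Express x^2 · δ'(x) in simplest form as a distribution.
0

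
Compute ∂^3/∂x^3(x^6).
120 x^{3}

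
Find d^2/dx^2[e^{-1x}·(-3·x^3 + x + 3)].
\left(- 3 x^{3} + 18 x^{2} - 17 x + 1\right) e^{- x}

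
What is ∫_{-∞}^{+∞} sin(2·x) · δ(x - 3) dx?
\sin{\left(6 \right)}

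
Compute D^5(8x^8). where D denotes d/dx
53760 x^{3}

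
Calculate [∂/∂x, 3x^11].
33 x^{10}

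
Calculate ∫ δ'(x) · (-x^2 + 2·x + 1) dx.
-2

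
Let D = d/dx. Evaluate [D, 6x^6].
36 x^{5}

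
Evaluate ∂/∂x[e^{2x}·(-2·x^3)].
x^{2} \left(- 4 x - 6\right) e^{2 x}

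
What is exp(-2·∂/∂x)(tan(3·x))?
\tan{\left(3 x - 6 \right)}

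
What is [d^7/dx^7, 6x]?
42\frac{d^{6}}{dx^{6}}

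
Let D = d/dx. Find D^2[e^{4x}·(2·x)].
\left(32 x + 16\right) e^{4 x}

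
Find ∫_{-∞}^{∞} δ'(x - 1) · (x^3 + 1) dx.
-3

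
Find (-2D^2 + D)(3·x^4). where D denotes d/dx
12 x^{2} \left(x - 6\right)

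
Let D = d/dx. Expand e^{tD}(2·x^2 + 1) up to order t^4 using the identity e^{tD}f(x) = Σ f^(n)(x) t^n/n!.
2 t^{2} + 4 t x + 2 x^{2} + 1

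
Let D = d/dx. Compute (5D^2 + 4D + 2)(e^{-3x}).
35 e^{- 3 x}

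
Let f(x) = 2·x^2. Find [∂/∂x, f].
4 x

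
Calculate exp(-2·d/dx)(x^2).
x^{2} - 4 x + 4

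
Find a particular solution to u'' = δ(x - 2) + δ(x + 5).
\frac{|x - 2|}{2} + \frac{|x + 5|}{2}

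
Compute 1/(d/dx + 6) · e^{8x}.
\frac{e^{8 x}}{14}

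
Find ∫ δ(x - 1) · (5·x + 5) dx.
10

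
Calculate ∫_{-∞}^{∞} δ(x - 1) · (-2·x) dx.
-2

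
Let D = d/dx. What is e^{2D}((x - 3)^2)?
x^{2} - 2 x + 1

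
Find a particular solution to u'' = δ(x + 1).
\frac{|x + 1|}{2}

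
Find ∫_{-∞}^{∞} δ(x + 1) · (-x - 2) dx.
-1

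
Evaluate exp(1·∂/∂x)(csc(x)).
\csc{\left(x + 1 \right)}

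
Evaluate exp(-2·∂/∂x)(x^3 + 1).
x^{3} - 6 x^{2} + 12 x - 7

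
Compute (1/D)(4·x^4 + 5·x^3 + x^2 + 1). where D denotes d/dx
\frac{4 x^{5}}{5} + \frac{5 x^{4}}{4} + \frac{x^{3}}{3} + x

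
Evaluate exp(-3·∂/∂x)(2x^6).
2 x^{6} - 36 x^{5} + 270 x^{4} - 1080 x^{3} + 2430 x^{2} - 2916 x + 1458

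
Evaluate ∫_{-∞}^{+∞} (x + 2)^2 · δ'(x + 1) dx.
-2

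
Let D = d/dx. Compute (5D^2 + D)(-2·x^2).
- 4 x - 20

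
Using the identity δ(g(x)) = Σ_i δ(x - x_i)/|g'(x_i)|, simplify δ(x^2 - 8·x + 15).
\frac{\delta(x - 5) + \delta(x - 3)}{2}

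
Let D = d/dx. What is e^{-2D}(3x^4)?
3 x^{4} - 24 x^{3} + 72 x^{2} - 96 x + 48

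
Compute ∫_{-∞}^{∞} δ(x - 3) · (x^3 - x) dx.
24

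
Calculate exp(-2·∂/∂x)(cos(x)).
\cos{\left(x - 2 \right)}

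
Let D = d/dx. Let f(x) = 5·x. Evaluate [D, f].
5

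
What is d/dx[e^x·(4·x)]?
4 \left(x + 1\right) e^{x}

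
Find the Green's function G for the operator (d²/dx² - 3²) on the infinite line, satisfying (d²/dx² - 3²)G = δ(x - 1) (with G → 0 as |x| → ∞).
-\frac{e^{-3|x - 1|}}{6}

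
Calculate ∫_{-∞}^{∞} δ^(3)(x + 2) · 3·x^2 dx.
0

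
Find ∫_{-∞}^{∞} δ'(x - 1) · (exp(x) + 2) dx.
- e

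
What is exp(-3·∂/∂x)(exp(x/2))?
e^{\frac{x}{2} - \frac{3}{2}}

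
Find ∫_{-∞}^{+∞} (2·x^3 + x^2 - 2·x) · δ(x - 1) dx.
1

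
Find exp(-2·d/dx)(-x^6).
- x^{6} + 12 x^{5} - 60 x^{4} + 160 x^{3} - 240 x^{2} + 192 x - 64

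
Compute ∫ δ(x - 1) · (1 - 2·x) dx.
-1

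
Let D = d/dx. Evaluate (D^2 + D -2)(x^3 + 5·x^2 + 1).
- 2 x^{3} - 7 x^{2} + 16 x + 8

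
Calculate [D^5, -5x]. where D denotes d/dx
-25D^{4}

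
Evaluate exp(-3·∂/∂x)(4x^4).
4 x^{4} - 48 x^{3} + 216 x^{2} - 432 x + 324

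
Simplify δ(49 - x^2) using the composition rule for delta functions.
\frac{\delta(x - 7) + \delta(x + 7)}{14}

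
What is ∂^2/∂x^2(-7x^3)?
- 42 x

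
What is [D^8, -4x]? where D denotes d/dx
-32D^{7}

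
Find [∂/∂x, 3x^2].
6 x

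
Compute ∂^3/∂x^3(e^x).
e^{x}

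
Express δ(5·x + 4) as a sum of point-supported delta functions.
\frac{\delta(x + 4/5)}{5}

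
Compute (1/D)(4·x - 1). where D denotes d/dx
2 x^{2} - x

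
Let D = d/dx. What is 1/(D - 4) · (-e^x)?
\frac{e^{x}}{3}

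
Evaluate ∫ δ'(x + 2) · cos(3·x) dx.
- 3 \sin{\left(6 \right)}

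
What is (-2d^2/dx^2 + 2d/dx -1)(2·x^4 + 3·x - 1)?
- 2 x^{4} + 16 x^{3} - 48 x^{2} - 3 x + 7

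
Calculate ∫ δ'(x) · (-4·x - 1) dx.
4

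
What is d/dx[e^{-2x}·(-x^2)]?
2 x \left(x - 1\right) e^{- 2 x}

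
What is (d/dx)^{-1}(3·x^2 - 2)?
x^{3} - 2 x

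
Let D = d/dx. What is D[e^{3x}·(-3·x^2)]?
3 x \left(- 3 x - 2\right) e^{3 x}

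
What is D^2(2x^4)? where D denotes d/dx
24 x^{2}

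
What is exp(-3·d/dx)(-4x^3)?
- 4 x^{3} + 36 x^{2} - 108 x + 108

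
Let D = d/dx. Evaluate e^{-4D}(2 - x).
6 - x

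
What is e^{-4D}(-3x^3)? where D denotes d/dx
- 3 x^{3} + 36 x^{2} - 144 x + 192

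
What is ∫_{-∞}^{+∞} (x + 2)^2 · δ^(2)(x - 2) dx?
2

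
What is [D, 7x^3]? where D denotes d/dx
21 x^{2}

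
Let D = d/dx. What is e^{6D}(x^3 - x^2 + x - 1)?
x^{3} + 17 x^{2} + 97 x + 185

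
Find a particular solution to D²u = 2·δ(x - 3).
|x - 3|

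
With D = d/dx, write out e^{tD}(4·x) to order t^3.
4 t + 4 x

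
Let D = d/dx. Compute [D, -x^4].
- 4 x^{3}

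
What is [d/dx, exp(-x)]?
- e^{- x}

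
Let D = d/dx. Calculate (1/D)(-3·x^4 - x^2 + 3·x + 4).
- \frac{3 x^{5}}{5} - \frac{x^{3}}{3} + \frac{3 x^{2}}{2} + 4 x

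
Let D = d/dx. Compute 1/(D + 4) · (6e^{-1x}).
2 e^{- x}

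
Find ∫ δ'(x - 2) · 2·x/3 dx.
- \frac{2}{3}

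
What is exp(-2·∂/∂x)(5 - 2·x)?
9 - 2 x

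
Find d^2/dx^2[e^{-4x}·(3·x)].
24 \left(2 x - 1\right) e^{- 4 x}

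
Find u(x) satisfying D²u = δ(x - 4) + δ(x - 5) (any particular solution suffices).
\frac{|x - 4|}{2} + \frac{|x - 5|}{2}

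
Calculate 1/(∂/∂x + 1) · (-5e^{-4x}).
\frac{5 e^{- 4 x}}{3}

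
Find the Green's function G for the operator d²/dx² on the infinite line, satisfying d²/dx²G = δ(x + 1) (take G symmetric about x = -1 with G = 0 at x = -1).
\frac{|x + 1|}{2}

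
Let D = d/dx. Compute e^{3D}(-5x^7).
- 5 x^{7} - 105 x^{6} - 945 x^{5} - 4725 x^{4} - 14175 x^{3} - 25515 x^{2} - 25515 x - 10935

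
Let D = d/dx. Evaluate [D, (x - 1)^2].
2 x - 2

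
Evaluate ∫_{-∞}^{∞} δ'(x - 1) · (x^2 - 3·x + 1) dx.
1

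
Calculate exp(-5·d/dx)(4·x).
4 x - 20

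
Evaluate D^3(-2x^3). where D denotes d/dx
-12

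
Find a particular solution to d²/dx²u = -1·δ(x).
-\frac{|x|}{2}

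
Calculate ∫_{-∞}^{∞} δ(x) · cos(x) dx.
1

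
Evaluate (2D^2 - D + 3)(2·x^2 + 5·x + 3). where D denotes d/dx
6 x^{2} + 11 x + 12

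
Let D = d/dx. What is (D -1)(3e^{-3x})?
- 12 e^{- 3 x}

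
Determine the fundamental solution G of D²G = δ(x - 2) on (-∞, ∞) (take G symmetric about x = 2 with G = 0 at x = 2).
\frac{|x - 2|}{2}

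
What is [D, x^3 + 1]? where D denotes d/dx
3 x^{2}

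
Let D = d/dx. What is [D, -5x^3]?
- 15 x^{2}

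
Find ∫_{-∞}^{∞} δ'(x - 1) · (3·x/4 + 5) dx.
- \frac{3}{4}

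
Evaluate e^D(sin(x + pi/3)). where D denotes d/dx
\sin{\left(x + 1 + \frac{\pi}{3} \right)}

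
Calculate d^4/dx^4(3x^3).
0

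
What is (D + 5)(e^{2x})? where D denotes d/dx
7 e^{2 x}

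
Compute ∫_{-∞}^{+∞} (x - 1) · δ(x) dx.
-1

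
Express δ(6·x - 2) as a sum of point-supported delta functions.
\frac{\delta(x - 1/3)}{6}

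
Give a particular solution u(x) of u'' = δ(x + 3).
\frac{|x + 3|}{2}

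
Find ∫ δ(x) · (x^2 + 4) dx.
4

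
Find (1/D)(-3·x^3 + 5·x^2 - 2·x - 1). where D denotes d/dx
- \frac{3 x^{4}}{4} + \frac{5 x^{3}}{3} - x^{2} - x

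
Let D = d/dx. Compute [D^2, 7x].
14D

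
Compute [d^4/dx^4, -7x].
-28\frac{d^{3}}{dx^{3}}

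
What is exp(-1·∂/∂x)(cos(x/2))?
\cos{\left(\frac{x}{2} - \frac{1}{2} \right)}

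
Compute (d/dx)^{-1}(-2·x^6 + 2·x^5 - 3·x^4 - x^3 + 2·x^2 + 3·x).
- \frac{2 x^{7}}{7} + \frac{x^{6}}{3} - \frac{3 x^{5}}{5} - \frac{x^{4}}{4} + \frac{2 x^{3}}{3} + \frac{3 x^{2}}{2}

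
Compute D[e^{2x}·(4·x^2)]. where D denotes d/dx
8 x \left(x + 1\right) e^{2 x}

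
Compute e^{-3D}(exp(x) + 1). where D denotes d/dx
e^{x - 3} + 1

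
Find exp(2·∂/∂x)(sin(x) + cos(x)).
\sqrt{2} \sin{\left(x + \frac{\pi}{4} + 2 \right)}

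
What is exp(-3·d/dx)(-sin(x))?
- \sin{\left(x - 3 \right)}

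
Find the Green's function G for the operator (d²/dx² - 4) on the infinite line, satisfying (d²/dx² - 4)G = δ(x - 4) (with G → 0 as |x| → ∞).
-\frac{e^{-2|x - 4|}}{4}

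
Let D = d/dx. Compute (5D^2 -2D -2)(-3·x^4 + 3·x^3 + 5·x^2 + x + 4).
6 x^{4} + 18 x^{3} - 208 x^{2} + 68 x + 40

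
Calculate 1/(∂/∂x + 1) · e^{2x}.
\frac{e^{2 x}}{3}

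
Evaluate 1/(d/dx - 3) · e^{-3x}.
- \frac{e^{- 3 x}}{6}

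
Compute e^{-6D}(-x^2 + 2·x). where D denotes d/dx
- x^{2} + 14 x - 48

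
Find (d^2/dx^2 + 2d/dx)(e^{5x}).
35 e^{5 x}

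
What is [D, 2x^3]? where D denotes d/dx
6 x^{2}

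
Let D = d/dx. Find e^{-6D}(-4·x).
24 - 4 x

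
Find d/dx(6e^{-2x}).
- 12 e^{- 2 x}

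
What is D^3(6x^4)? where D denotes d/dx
144 x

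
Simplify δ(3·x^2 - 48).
\frac{\delta(x - 4) + \delta(x + 4)}{24}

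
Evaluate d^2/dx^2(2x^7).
84 x^{5}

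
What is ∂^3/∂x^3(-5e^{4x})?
- 320 e^{4 x}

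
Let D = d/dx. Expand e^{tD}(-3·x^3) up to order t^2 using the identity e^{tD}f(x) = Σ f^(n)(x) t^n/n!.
3 x \left(- 3 t^{2} - 3 t x - x^{2}\right)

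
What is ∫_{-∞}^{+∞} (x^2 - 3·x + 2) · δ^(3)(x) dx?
0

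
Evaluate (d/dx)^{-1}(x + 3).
\frac{x^{2}}{2} + 3 x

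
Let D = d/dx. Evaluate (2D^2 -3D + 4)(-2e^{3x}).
- 26 e^{3 x}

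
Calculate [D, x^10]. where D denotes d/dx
10 x^{9}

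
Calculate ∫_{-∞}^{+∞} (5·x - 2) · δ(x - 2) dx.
8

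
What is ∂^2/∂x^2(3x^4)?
36 x^{2}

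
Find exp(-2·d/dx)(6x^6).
6 x^{6} - 72 x^{5} + 360 x^{4} - 960 x^{3} + 1440 x^{2} - 1152 x + 384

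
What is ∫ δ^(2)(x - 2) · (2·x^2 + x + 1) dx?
4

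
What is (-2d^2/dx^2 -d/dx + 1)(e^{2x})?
- 9 e^{2 x}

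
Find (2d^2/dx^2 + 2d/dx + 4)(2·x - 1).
8 x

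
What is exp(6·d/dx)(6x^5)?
6 x^{5} + 180 x^{4} + 2160 x^{3} + 12960 x^{2} + 38880 x + 46656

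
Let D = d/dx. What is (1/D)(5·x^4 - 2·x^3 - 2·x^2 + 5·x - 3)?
x^{5} - \frac{x^{4}}{2} - \frac{2 x^{3}}{3} + \frac{5 x^{2}}{2} - 3 x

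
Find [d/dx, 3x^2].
6 x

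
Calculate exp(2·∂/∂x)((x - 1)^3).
x^{3} + 3 x^{2} + 3 x + 1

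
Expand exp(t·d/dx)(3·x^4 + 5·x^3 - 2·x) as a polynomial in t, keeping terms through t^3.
t^{3} \left(12 x + 5\right) + 3 t^{2} x \left(6 x + 5\right) + t \left(12 x^{3} + 15 x^{2} - 2\right) + 3 x^{4} + 5 x^{3} - 2 x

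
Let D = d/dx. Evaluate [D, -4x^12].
- 48 x^{11}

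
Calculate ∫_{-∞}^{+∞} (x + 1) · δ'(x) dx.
-1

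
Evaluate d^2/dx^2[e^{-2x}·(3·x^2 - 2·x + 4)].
2 \left(6 x^{2} - 16 x + 15\right) e^{- 2 x}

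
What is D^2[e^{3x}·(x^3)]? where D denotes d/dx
3 x \left(3 x^{2} + 6 x + 2\right) e^{3 x}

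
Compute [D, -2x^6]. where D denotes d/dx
- 12 x^{5}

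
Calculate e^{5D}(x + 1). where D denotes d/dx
x + 6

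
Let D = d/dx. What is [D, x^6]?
6 x^{5}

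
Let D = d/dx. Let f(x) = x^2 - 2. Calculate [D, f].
2 x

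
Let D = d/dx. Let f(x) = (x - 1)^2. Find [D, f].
2 x - 2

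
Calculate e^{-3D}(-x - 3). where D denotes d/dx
- x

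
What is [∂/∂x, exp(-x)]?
- e^{- x}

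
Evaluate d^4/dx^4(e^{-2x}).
16 e^{- 2 x}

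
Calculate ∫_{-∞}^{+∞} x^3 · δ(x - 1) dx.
1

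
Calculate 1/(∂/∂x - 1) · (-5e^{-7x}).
\frac{5 e^{- 7 x}}{8}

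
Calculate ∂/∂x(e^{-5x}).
- 5 e^{- 5 x}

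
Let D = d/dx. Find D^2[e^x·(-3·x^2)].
3 \left(- x^{2} - 4 x - 2\right) e^{x}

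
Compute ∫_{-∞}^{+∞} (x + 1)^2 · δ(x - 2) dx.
9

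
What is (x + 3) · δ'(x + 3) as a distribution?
-\delta(x + 3)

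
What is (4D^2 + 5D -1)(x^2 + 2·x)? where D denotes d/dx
- x^{2} + 8 x + 18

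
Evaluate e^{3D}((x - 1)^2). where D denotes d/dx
x^{2} + 4 x + 4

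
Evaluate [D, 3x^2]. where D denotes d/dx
6 x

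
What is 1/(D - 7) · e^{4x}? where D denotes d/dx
- \frac{e^{4 x}}{3}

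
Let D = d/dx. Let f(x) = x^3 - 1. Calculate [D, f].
3 x^{2}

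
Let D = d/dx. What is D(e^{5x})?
5 e^{5 x}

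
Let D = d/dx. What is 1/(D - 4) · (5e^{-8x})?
- \frac{5 e^{- 8 x}}{12}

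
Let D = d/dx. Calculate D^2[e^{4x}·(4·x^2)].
\left(64 x^{2} + 64 x + 8\right) e^{4 x}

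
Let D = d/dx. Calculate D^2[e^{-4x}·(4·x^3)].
8 x \left(8 x^{2} - 12 x + 3\right) e^{- 4 x}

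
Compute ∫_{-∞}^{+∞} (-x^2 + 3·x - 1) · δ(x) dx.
-1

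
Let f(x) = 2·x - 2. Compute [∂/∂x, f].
2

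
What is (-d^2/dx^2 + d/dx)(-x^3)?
3 x \left(2 - x\right)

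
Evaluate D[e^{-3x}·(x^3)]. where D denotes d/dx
3 x^{2} \left(1 - x\right) e^{- 3 x}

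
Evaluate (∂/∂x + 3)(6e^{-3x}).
0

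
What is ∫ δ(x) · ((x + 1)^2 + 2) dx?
3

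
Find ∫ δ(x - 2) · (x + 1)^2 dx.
9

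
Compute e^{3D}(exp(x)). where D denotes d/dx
e^{x + 3}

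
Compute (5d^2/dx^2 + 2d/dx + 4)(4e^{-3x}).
172 e^{- 3 x}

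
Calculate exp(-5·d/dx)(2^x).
2^{x - 5}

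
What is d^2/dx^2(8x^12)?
1056 x^{10}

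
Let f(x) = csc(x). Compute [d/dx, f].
- \cot{\left(x \right)} \csc{\left(x \right)}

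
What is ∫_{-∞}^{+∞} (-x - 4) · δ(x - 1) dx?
-5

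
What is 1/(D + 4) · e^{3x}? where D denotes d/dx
\frac{e^{3 x}}{7}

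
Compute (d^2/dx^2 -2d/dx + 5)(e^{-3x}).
20 e^{- 3 x}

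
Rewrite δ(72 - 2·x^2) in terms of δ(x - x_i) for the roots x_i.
\frac{\delta(x - 6) + \delta(x + 6)}{24}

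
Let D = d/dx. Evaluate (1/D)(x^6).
\frac{x^{7}}{7}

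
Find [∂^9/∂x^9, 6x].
54\frac{d^{8}}{dx^{8}}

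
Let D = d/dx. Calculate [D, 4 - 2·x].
-2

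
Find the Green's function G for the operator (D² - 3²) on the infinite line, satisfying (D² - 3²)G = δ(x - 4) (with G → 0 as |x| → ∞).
-\frac{e^{-3|x - 4|}}{6}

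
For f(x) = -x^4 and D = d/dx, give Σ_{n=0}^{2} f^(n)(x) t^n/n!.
x^{2} \left(- 6 t^{2} - 4 t x - x^{2}\right)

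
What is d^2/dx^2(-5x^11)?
- 550 x^{9}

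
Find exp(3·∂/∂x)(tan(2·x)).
\tan{\left(2 x + 6 \right)}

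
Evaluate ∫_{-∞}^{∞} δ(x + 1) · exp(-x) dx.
e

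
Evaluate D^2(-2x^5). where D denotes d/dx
- 40 x^{3}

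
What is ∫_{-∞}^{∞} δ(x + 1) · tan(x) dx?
- \tan{\left(1 \right)}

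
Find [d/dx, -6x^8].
- 48 x^{7}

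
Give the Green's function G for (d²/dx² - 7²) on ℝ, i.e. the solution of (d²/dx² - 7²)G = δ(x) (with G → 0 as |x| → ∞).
-\frac{e^{-7|x|}}{14}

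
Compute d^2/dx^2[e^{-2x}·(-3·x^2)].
6 \left(- 2 x^{2} + 4 x - 1\right) e^{- 2 x}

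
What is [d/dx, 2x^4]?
8 x^{3}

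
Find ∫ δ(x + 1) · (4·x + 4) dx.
0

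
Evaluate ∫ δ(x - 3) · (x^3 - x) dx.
24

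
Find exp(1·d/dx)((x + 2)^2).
x^{2} + 6 x + 9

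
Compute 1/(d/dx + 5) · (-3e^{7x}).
- \frac{e^{7 x}}{4}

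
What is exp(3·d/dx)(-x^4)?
- x^{4} - 12 x^{3} - 54 x^{2} - 108 x - 81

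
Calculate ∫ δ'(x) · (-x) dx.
1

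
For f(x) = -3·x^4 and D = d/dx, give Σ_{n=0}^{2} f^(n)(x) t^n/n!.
3 x^{2} \left(- 6 t^{2} - 4 t x - x^{2}\right)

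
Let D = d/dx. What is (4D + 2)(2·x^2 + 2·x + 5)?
4 x^{2} + 20 x + 18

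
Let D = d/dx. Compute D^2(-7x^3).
- 42 x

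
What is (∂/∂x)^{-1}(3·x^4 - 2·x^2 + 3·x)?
\frac{3 x^{5}}{5} - \frac{2 x^{3}}{3} + \frac{3 x^{2}}{2}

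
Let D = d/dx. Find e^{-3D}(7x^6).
7 x^{6} - 126 x^{5} + 945 x^{4} - 3780 x^{3} + 8505 x^{2} - 10206 x + 5103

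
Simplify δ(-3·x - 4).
\frac{\delta(x + 4/3)}{3}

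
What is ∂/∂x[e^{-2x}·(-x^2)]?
2 x \left(x - 1\right) e^{- 2 x}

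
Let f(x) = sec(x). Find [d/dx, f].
\tan{\left(x \right)} \sec{\left(x \right)}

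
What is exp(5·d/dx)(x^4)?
x^{4} + 20 x^{3} + 150 x^{2} + 500 x + 625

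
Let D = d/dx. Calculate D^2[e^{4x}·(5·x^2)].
\left(80 x^{2} + 80 x + 10\right) e^{4 x}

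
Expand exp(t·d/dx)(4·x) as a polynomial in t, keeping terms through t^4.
4 t + 4 x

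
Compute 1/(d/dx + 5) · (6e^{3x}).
\frac{3 e^{3 x}}{4}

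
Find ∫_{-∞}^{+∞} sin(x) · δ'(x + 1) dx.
- \cos{\left(1 \right)}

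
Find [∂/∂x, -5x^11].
- 55 x^{10}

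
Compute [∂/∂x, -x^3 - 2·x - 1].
- 3 x^{2} - 2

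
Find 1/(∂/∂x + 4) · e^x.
\frac{e^{x}}{5}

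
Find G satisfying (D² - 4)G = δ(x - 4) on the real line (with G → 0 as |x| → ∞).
-\frac{e^{-2|x - 4|}}{4}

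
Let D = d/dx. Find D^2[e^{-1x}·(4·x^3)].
4 x \left(x^{2} - 6 x + 6\right) e^{- x}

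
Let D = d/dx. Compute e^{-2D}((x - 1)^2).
x^{2} - 6 x + 9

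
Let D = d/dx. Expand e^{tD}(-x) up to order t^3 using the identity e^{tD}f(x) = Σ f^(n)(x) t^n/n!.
- t - x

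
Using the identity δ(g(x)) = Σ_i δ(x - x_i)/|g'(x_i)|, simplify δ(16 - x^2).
\frac{\delta(x - 4) + \delta(x + 4)}{8}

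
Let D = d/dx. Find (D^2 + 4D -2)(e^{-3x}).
- 5 e^{- 3 x}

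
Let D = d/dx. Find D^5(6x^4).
0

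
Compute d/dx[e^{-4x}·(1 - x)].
\left(4 x - 5\right) e^{- 4 x}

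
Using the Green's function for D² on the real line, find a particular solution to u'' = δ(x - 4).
\frac{|x - 4|}{2}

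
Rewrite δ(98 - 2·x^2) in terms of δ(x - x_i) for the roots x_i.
\frac{\delta(x - 7) + \delta(x + 7)}{28}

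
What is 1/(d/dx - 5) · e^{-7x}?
- \frac{e^{- 7 x}}{12}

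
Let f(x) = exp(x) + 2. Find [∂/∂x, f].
e^{x}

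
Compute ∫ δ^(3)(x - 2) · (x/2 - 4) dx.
0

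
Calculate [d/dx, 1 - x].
-1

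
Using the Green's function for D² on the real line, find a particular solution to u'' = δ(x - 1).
\frac{|x - 1|}{2}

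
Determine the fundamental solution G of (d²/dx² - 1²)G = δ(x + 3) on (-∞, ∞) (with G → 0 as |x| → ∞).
-\frac{e^{-|x + 3|}}{2}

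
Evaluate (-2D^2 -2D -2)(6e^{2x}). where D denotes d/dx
- 84 e^{2 x}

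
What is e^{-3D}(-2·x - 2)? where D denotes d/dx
4 - 2 x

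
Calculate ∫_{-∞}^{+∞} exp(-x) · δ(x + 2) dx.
e^{2}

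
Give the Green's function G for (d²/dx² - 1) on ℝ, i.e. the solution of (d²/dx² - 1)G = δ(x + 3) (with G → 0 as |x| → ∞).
-\frac{e^{-|x + 3|}}{2}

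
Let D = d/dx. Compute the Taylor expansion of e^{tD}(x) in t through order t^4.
t + x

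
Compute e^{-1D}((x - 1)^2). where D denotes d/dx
x^{2} - 4 x + 4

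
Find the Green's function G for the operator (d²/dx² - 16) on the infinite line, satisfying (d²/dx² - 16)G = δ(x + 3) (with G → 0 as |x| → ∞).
-\frac{e^{-4|x + 3|}}{8}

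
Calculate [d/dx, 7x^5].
35 x^{4}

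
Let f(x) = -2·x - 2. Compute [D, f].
-2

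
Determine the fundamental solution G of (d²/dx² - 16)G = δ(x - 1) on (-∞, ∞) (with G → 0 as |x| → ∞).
-\frac{e^{-4|x - 1|}}{8}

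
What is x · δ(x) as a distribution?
0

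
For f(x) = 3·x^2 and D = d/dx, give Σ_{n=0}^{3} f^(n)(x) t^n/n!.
3 t^{2} + 6 t x + 3 x^{2}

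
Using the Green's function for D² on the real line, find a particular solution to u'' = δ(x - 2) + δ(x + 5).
\frac{|x - 2|}{2} + \frac{|x + 5|}{2}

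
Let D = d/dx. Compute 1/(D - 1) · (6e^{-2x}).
- 2 e^{- 2 x}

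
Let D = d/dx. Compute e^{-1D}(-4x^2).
- 4 x^{2} + 8 x - 4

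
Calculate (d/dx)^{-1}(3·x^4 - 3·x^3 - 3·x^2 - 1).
\frac{3 x^{5}}{5} - \frac{3 x^{4}}{4} - x^{3} - x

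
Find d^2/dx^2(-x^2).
-2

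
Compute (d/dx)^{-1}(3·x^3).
\frac{3 x^{4}}{4}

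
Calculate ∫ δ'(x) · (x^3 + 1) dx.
0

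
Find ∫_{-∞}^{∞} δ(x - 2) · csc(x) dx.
\csc{\left(2 \right)}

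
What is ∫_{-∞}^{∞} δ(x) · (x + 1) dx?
1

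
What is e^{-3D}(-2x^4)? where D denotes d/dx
- 2 x^{4} + 24 x^{3} - 108 x^{2} + 216 x - 162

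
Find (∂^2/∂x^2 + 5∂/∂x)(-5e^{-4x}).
20 e^{- 4 x}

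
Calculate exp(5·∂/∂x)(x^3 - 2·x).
x^{3} + 15 x^{2} + 73 x + 115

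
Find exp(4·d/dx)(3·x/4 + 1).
\frac{3 x}{4} + 4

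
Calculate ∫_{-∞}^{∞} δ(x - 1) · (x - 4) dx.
-3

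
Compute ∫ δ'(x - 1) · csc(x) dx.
\cot{\left(1 \right)} \csc{\left(1 \right)}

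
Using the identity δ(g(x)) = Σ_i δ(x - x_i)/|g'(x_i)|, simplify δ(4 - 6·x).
\frac{\delta(x - 2/3)}{6}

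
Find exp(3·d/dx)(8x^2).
8 x^{2} + 48 x + 72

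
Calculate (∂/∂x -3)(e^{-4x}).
- 7 e^{- 4 x}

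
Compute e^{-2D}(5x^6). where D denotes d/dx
5 x^{6} - 60 x^{5} + 300 x^{4} - 800 x^{3} + 1200 x^{2} - 960 x + 320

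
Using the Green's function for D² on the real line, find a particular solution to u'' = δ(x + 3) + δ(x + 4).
\frac{|x + 3|}{2} + \frac{|x + 4|}{2}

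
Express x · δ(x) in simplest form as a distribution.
0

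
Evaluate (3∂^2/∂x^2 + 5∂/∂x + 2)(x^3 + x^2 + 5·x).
2 x^{3} + 17 x^{2} + 38 x + 31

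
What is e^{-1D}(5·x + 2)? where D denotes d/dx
5 x - 3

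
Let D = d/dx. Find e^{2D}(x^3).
x^{3} + 6 x^{2} + 12 x + 8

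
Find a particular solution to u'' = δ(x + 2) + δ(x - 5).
\frac{|x + 2|}{2} + \frac{|x - 5|}{2}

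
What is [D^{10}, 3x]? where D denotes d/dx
30D^{9}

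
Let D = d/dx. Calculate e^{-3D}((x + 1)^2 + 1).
x^{2} - 4 x + 5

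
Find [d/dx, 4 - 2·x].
-2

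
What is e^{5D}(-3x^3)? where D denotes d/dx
- 3 x^{3} - 45 x^{2} - 225 x - 375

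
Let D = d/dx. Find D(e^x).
e^{x}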